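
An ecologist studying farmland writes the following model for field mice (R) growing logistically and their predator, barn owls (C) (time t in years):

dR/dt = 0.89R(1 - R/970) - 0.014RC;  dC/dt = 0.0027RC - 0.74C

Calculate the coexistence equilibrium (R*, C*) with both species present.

R* ≈ 274, C* ≈ 45.6

From dC/dt = 0 with C > 0: 0.0027R* = 0.74, so R* = 274.
Substitute into dR/dt = 0: 0.89(1 - 274/970) = 0.014C*.
The bracket is 0.717, giving C* = 0.639/0.014 = 45.6.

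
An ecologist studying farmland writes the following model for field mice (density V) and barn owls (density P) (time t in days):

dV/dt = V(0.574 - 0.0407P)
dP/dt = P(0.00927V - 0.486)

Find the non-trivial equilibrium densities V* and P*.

V* ≈ 52.4, P* ≈ 14.1

Set dP/dt = 0 with P > 0: 0.00927V - 0.486 = 0, so V* = 0.486/0.00927 = 52.4.
Set dV/dt = 0 with V > 0: 0.574 - 0.0407P = 0, so P* = 0.574/0.0407 = 14.1.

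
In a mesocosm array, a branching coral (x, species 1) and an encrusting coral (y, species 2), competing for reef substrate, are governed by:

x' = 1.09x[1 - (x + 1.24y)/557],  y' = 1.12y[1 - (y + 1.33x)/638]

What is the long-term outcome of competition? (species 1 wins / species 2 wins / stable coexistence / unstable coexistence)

Compare the nullcline intercepts: K1/α12 = 557/1.24 = 449 < K2 = 638; K2/α21 = 638/1.33 = 480 < K1 = 557.
Since both are reversed, neither can invade when rare; the interior point is a saddle.

unstable coexistence (outcome depends on initial conditions)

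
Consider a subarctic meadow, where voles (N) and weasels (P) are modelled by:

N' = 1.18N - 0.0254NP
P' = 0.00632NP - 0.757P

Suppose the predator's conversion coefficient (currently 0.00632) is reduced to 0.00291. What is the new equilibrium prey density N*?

N* ≈ 260

At the interior fixed point, setting dP/dt = 0 with P > 0 fixes N* = (predator death rate)/(NP coefficient) — independent of the other coefficients.
With the change, N* = 0.757/0.00291 = 260; it rises from 120.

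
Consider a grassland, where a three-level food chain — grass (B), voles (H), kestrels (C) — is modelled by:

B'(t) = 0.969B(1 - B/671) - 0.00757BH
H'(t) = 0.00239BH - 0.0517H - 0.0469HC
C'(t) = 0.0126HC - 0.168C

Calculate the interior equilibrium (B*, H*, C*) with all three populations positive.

From dC/dt = 0: 0.0126H* = 0.168, so H* = 13.3.
From dB/dt = 0: 0.969(1 - B*/671) = 0.00757·13.3, giving B* = 671·(1 - 0.104) = 601.
From dH/dt = 0: 0.00239·601 - 0.0517 = 0.0469C*, so C* = 1.38/0.0469 = 29.5.

B* ≈ 601, H* ≈ 13.3, C* ≈ 29.5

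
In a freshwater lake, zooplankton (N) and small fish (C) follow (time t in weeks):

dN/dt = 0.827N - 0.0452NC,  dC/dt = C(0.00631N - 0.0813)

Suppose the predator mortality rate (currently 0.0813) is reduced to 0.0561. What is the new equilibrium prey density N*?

N* ≈ 8.89

At the interior fixed point, setting dC/dt = 0 with C > 0 fixes N* = (predator death rate)/(NC coefficient) — independent of the other coefficients.
With the change, N* = 0.0561/0.00631 = 8.89; it falls from 12.9.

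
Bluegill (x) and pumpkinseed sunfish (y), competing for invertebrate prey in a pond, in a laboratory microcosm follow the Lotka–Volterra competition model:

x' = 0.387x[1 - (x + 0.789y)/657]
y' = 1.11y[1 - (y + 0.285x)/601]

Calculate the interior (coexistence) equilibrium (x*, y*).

Setting both brackets to zero gives the nullclines x + 0.789y = 657 and 0.285x + y = 601.
Substituting y = 601 - 0.285x into the first: x(1 - 0.789·0.285) = 657 - 0.789·601.
So x* = 183/0.775 = 236, and then y* = 601 - 0.285·236 = 534.

x* ≈ 236, y* ≈ 534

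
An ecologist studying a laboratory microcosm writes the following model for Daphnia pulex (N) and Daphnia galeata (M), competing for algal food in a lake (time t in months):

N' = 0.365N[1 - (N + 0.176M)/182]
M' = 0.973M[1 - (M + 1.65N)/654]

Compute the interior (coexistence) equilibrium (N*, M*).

N* ≈ 94.3, M* ≈ 498

Setting both brackets to zero gives the nullclines N + 0.176M = 182 and 1.65N + M = 654.
Substituting M = 654 - 1.65N into the first: N(1 - 0.176·1.65) = 182 - 0.176·654.
So N* = 66.9/0.71 = 94.3, and then M* = 654 - 1.65·94.3 = 498.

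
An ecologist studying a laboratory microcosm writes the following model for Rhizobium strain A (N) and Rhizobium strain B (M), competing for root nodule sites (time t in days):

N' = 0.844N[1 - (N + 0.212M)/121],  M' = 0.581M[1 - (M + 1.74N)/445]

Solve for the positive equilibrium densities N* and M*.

N* ≈ 42.2, M* ≈ 371

Setting both brackets to zero gives the nullclines N + 0.212M = 121 and 1.74N + M = 445.
Substituting M = 445 - 1.74N into the first: N(1 - 0.212·1.74) = 121 - 0.212·445.
So N* = 26.7/0.631 = 42.2, and then M* = 445 - 1.74·42.2 = 371.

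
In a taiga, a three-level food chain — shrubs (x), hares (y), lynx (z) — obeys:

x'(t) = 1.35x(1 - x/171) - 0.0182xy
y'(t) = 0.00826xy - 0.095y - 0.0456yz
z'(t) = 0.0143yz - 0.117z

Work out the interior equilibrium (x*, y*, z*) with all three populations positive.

From dz/dt = 0: 0.0143y* = 0.117, so y* = 8.18.
From dx/dt = 0: 1.35(1 - x*/171) = 0.0182·8.18, giving x* = 171·(1 - 0.11) = 152.
From dy/dt = 0: 0.00826·152 - 0.095 = 0.0456z*, so z* = 1.16/0.0456 = 25.5.

x* ≈ 152, y* ≈ 8.18, z* ≈ 25.5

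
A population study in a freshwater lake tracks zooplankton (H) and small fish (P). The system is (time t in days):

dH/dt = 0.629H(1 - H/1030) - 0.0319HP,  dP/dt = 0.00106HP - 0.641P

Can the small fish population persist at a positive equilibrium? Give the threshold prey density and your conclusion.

Threshold H = 605; K > 605, so yes, the predator persists.

The predator equation gives dP/dt > 0 only when H > 0.641/0.00106 = 605.
Without the predator, H → K = 1030. Since 1030 > 605, the predator can invade and persist.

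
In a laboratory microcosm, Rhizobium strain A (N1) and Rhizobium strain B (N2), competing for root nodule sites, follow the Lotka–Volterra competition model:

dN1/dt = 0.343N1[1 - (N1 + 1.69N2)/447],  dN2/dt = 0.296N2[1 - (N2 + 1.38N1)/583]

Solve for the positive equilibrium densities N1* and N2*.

N1* ≈ 404, N2* ≈ 25.4

Setting both brackets to zero gives the nullclines N1 + 1.69N2 = 447 and 1.38N1 + N2 = 583.
Substituting N2 = 583 - 1.38N1 into the first: N1(1 - 1.69·1.38) = 447 - 1.69·583.
So N1* = -538/-1.33 = 404, and then N2* = 583 - 1.38·404 = 25.4.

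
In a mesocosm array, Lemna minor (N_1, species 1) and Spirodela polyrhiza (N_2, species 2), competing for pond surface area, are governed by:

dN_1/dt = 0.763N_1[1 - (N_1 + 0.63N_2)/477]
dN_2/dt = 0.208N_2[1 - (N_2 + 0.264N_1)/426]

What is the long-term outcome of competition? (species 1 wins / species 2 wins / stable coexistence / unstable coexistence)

stable coexistence

Compare the nullcline intercepts: K1/α12 = 477/0.63 = 757 > K2 = 426; K2/α21 = 426/0.264 = 1610 > K1 = 477.
Since both inequalities hold, each species can invade when rare, so the interior equilibrium is stable.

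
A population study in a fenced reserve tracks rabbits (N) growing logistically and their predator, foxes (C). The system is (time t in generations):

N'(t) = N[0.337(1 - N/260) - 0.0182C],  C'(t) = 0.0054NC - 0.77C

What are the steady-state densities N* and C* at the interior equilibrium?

From dC/dt = 0 with C > 0: 0.0054N* = 0.77, so N* = 143.
Substitute into dN/dt = 0: 0.337(1 - 143/260) = 0.0182C*.
The bracket is 0.452, giving C* = 0.152/0.0182 = 8.36.

N* ≈ 143, C* ≈ 8.36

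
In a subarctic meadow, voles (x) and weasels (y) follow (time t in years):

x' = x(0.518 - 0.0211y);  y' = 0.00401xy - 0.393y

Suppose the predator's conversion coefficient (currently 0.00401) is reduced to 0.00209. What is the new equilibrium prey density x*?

x* ≈ 188

At the interior fixed point, setting dy/dt = 0 with y > 0 fixes x* = (predator death rate)/(xy coefficient) — independent of the other coefficients.
With the change, x* = 0.393/0.00209 = 188; it rises from 98.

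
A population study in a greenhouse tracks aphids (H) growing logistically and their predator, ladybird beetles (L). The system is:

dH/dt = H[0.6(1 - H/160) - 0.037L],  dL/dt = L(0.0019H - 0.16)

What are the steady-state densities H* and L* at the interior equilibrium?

H* ≈ 84.2, L* ≈ 7.68

From dL/dt = 0 with L > 0: 0.0019H* = 0.16, so H* = 84.2.
Substitute into dH/dt = 0: 0.6(1 - 84.2/160) = 0.037L*.
The bracket is 0.474, giving L* = 0.284/0.037 = 7.68.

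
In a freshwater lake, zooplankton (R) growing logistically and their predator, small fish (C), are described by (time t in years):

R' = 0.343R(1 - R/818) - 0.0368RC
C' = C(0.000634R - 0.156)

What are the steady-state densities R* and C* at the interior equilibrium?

From dC/dt = 0 with C > 0: 0.000634R* = 0.156, so R* = 246.
Substitute into dR/dt = 0: 0.343(1 - 246/818) = 0.0368C*.
The bracket is 0.699, giving C* = 0.24/0.0368 = 6.52.

R* ≈ 246, C* ≈ 6.52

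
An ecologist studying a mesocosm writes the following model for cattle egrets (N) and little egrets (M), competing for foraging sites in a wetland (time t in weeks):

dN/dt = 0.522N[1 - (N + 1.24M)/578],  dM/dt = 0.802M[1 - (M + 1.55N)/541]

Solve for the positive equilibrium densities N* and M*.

Setting both brackets to zero gives the nullclines N + 1.24M = 578 and 1.55N + M = 541.
Substituting M = 541 - 1.55N into the first: N(1 - 1.24·1.55) = 578 - 1.24·541.
So N* = -92.8/-0.922 = 101, and then M* = 541 - 1.55·101 = 385.

N* ≈ 101, M* ≈ 385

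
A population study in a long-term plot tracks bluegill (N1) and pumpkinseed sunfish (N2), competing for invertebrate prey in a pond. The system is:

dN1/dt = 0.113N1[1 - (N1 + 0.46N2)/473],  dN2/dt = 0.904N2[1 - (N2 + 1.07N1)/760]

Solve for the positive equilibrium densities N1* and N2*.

N1* ≈ 243, N2* ≈ 500

Setting both brackets to zero gives the nullclines N1 + 0.46N2 = 473 and 1.07N1 + N2 = 760.
Substituting N2 = 760 - 1.07N1 into the first: N1(1 - 0.46·1.07) = 473 - 0.46·760.
So N1* = 123/0.508 = 243, and then N2* = 760 - 1.07·243 = 500.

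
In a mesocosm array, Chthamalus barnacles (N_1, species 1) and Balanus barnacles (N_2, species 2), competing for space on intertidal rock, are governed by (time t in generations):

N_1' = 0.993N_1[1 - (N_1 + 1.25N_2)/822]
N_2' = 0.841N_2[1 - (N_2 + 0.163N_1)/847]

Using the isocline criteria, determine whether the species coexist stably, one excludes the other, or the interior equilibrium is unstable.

Compare the nullcline intercepts: K1/α12 = 822/1.25 = 658 < K2 = 847; K2/α21 = 847/0.163 = 5200 > K1 = 822.
Since the inequalities point opposite ways, species 2 can invade but species 1 cannot.

species 2 excludes species 1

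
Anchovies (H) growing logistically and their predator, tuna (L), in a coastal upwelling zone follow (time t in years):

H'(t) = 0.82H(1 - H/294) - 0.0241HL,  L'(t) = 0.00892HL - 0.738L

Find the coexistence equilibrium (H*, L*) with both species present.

H* ≈ 82.7, L* ≈ 24.4

From dL/dt = 0 with L > 0: 0.00892H* = 0.738, so H* = 82.7.
Substitute into dH/dt = 0: 0.82(1 - 82.7/294) = 0.0241L*.
The bracket is 0.719, giving L* = 0.589/0.0241 = 24.4.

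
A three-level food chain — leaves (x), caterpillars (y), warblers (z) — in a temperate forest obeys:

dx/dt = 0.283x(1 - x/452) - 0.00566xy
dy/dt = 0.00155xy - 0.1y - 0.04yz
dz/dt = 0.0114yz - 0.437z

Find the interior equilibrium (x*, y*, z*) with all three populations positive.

From dz/dt = 0: 0.0114y* = 0.437, so y* = 38.3.
From dx/dt = 0: 0.283(1 - x*/452) = 0.00566·38.3, giving x* = 452·(1 - 0.767) = 105.
From dy/dt = 0: 0.00155·105 - 0.1 = 0.04z*, so z* = 0.0635/0.04 = 1.59.

x* ≈ 105, y* ≈ 38.3, z* ≈ 1.59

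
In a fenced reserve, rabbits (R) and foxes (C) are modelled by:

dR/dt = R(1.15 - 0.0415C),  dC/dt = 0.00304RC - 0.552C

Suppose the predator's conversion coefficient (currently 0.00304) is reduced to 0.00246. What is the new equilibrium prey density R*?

At the interior fixed point, setting dC/dt = 0 with C > 0 fixes R* = (predator death rate)/(RC coefficient) — independent of the other coefficients.
With the change, R* = 0.552/0.00246 = 224; it rises from 182.

R* ≈ 224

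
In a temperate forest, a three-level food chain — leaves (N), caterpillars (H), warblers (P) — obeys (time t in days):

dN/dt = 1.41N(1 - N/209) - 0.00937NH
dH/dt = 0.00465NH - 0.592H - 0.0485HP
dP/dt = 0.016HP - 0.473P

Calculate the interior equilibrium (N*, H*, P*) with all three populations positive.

N* ≈ 168, H* ≈ 29.6, P* ≈ 3.9

From dP/dt = 0: 0.016H* = 0.473, so H* = 29.6.
From dN/dt = 0: 1.41(1 - N*/209) = 0.00937·29.6, giving N* = 209·(1 - 0.196) = 168.
From dH/dt = 0: 0.00465·168 - 0.592 = 0.0485P*, so P* = 0.189/0.0485 = 3.9.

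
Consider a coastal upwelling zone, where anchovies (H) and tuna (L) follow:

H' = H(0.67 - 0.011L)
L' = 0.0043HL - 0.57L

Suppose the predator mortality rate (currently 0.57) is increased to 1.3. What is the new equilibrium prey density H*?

H* ≈ 302

At the interior fixed point, setting dL/dt = 0 with L > 0 fixes H* = (predator death rate)/(HL coefficient) — independent of the other coefficients.
With the change, H* = 1.3/0.0043 = 302; it rises from 133.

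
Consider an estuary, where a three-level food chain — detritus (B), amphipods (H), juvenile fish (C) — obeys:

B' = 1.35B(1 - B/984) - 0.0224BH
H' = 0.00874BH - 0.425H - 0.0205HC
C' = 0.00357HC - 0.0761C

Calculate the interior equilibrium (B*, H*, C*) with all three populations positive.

From dC/dt = 0: 0.00357H* = 0.0761, so H* = 21.3.
From dB/dt = 0: 1.35(1 - B*/984) = 0.0224·21.3, giving B* = 984·(1 - 0.354) = 636.
From dH/dt = 0: 0.00874·636 - 0.425 = 0.0205C*, so C* = 5.13/0.0205 = 250.

B* ≈ 636, H* ≈ 21.3, C* ≈ 250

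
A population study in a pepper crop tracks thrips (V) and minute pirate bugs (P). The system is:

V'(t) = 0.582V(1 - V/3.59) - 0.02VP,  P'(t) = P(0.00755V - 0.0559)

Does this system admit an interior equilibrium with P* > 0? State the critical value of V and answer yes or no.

The predator equation gives dP/dt > 0 only when V > 0.0559/0.00755 = 7.4.
Without the predator, V → K = 3.59. Since 3.59 < 7.4, the predator cannot invade.

Threshold V = 7.4; K < 7.4, so no, the predator goes extinct.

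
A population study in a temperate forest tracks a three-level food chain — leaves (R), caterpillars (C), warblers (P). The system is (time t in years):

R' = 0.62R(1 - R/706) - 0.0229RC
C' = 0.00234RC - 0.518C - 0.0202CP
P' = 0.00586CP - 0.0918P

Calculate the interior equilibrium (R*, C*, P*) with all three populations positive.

From dP/dt = 0: 0.00586C* = 0.0918, so C* = 15.7.
From dR/dt = 0: 0.62(1 - R*/706) = 0.0229·15.7, giving R* = 706·(1 - 0.579) = 297.
From dC/dt = 0: 0.00234·297 - 0.518 = 0.0202P*, so P* = 0.178/0.0202 = 8.82.

R* ≈ 297, C* ≈ 15.7, P* ≈ 8.82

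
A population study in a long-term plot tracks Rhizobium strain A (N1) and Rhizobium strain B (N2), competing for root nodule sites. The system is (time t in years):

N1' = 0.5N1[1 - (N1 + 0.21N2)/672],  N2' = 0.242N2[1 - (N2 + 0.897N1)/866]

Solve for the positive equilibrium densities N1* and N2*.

Setting both brackets to zero gives the nullclines N1 + 0.21N2 = 672 and 0.897N1 + N2 = 866.
Substituting N2 = 866 - 0.897N1 into the first: N1(1 - 0.21·0.897) = 672 - 0.21·866.
So N1* = 490/0.812 = 604, and then N2* = 866 - 0.897·604 = 324.

N1* ≈ 604, N2* ≈ 324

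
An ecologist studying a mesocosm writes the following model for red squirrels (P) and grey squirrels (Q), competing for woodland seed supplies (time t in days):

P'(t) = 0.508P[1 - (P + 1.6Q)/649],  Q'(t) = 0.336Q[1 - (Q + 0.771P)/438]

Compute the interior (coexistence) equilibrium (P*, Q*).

P* ≈ 222, Q* ≈ 267

Setting both brackets to zero gives the nullclines P + 1.6Q = 649 and 0.771P + Q = 438.
Substituting Q = 438 - 0.771P into the first: P(1 - 1.6·0.771) = 649 - 1.6·438.
So P* = -51.8/-0.234 = 222, and then Q* = 438 - 0.771·222 = 267.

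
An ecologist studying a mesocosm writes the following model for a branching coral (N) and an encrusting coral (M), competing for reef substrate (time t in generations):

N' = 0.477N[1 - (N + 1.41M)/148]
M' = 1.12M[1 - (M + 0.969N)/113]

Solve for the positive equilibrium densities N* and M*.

Setting both brackets to zero gives the nullclines N + 1.41M = 148 and 0.969N + M = 113.
Substituting M = 113 - 0.969N into the first: N(1 - 1.41·0.969) = 148 - 1.41·113.
So N* = -11.3/-0.366 = 30.9, and then M* = 113 - 0.969·30.9 = 83.

N* ≈ 30.9, M* ≈ 83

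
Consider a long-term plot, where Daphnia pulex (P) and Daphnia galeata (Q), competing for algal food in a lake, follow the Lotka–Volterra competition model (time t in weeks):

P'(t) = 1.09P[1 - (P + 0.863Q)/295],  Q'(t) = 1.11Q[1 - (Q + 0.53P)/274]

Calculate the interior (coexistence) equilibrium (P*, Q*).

P* ≈ 108, Q* ≈ 217

Setting both brackets to zero gives the nullclines P + 0.863Q = 295 and 0.53P + Q = 274.
Substituting Q = 274 - 0.53P into the first: P(1 - 0.863·0.53) = 295 - 0.863·274.
So P* = 58.5/0.543 = 108, and then Q* = 274 - 0.53·108 = 217.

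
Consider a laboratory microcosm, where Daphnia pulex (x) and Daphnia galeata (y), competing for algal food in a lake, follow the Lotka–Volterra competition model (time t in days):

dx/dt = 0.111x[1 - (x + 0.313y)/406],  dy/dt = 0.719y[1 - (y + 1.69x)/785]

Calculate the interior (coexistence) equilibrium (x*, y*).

Setting both brackets to zero gives the nullclines x + 0.313y = 406 and 1.69x + y = 785.
Substituting y = 785 - 1.69x into the first: x(1 - 0.313·1.69) = 406 - 0.313·785.
So x* = 160/0.471 = 340, and then y* = 785 - 1.69·340 = 210.

x* ≈ 340, y* ≈ 210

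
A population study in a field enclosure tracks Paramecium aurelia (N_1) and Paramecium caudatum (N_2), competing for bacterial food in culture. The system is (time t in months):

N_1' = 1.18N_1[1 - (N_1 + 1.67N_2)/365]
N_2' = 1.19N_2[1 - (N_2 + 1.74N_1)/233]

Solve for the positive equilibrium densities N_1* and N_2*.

Setting both brackets to zero gives the nullclines N_1 + 1.67N_2 = 365 and 1.74N_1 + N_2 = 233.
Substituting N_2 = 233 - 1.74N_1 into the first: N_1(1 - 1.67·1.74) = 365 - 1.67·233.
So N_1* = -24.1/-1.91 = 12.7, and then N_2* = 233 - 1.74·12.7 = 211.

N_1* ≈ 12.7, N_2* ≈ 211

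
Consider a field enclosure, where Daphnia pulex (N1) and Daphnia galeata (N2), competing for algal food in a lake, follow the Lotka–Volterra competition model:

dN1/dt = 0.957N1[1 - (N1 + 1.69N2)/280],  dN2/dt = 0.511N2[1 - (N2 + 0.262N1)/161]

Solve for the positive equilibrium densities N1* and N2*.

Setting both brackets to zero gives the nullclines N1 + 1.69N2 = 280 and 0.262N1 + N2 = 161.
Substituting N2 = 161 - 0.262N1 into the first: N1(1 - 1.69·0.262) = 280 - 1.69·161.
So N1* = 7.91/0.557 = 14.2, and then N2* = 161 - 0.262·14.2 = 157.

N1* ≈ 14.2, N2* ≈ 157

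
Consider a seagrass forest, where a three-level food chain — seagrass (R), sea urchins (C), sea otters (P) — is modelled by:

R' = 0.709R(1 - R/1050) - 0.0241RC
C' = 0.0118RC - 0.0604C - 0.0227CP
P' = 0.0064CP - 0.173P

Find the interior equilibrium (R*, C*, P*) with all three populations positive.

R* ≈ 85.2, C* ≈ 27, P* ≈ 41.6

From dP/dt = 0: 0.0064C* = 0.173, so C* = 27.
From dR/dt = 0: 0.709(1 - R*/1050) = 0.0241·27, giving R* = 1050·(1 - 0.919) = 85.2.
From dC/dt = 0: 0.0118·85.2 - 0.0604 = 0.0227P*, so P* = 0.945/0.0227 = 41.6.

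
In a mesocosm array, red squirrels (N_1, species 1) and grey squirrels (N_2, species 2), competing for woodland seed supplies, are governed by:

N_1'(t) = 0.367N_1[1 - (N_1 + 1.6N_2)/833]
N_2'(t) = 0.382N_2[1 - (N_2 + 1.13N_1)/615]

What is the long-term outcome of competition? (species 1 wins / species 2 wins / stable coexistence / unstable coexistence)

Compare the nullcline intercepts: K1/α12 = 833/1.6 = 521 < K2 = 615; K2/α21 = 615/1.13 = 544 < K1 = 833.
Since both are reversed, neither can invade when rare; the interior point is a saddle.

unstable coexistence (outcome depends on initial conditions)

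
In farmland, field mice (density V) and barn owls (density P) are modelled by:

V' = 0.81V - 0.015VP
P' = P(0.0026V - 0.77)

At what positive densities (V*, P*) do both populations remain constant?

V* ≈ 296, P* ≈ 54

Set dP/dt = 0 with P > 0: 0.0026V - 0.77 = 0, so V* = 0.77/0.0026 = 296.
Set dV/dt = 0 with V > 0: 0.81 - 0.015P = 0, so P* = 0.81/0.015 = 54.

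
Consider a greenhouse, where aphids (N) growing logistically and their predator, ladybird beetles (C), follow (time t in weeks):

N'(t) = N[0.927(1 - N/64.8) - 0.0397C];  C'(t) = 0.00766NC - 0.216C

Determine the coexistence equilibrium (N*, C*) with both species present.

N* ≈ 28.2, C* ≈ 13.2

From dC/dt = 0 with C > 0: 0.00766N* = 0.216, so N* = 28.2.
Substitute into dN/dt = 0: 0.927(1 - 28.2/64.8) = 0.0397C*.
The bracket is 0.565, giving C* = 0.524/0.0397 = 13.2.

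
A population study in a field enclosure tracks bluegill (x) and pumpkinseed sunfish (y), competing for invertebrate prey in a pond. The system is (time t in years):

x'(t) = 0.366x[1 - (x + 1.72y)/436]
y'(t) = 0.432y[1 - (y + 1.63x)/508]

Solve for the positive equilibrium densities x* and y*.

x* ≈ 243, y* ≈ 112

Setting both brackets to zero gives the nullclines x + 1.72y = 436 and 1.63x + y = 508.
Substituting y = 508 - 1.63x into the first: x(1 - 1.72·1.63) = 436 - 1.72·508.
So x* = -438/-1.8 = 243, and then y* = 508 - 1.63·243 = 112.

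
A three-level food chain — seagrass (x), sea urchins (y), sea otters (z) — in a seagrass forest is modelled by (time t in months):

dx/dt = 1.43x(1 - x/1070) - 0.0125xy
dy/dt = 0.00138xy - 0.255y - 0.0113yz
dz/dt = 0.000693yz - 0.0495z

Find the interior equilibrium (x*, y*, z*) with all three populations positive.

From dz/dt = 0: 0.000693y* = 0.0495, so y* = 71.4.
From dx/dt = 0: 1.43(1 - x*/1070) = 0.0125·71.4, giving x* = 1070·(1 - 0.624) = 402.
From dy/dt = 0: 0.00138·402 - 0.255 = 0.0113z*, so z* = 0.3/0.0113 = 26.5.

x* ≈ 402, y* ≈ 71.4, z* ≈ 26.5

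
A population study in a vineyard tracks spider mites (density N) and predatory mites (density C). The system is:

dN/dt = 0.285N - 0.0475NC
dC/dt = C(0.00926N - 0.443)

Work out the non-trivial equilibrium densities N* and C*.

N* ≈ 47.8, C* ≈ 6

Set dC/dt = 0 with C > 0: 0.00926N - 0.443 = 0, so N* = 0.443/0.00926 = 47.8.
Set dN/dt = 0 with N > 0: 0.285 - 0.0475C = 0, so C* = 0.285/0.0475 = 6.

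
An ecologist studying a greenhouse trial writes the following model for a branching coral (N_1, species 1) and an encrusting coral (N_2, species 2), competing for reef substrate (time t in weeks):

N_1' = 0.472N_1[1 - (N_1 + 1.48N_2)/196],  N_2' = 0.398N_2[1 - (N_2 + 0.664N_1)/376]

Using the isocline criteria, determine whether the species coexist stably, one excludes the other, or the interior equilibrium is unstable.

Compare the nullcline intercepts: K1/α12 = 196/1.48 = 132 < K2 = 376; K2/α21 = 376/0.664 = 566 > K1 = 196.
Since the inequalities point opposite ways, species 2 can invade but species 1 cannot.

species 2 excludes species 1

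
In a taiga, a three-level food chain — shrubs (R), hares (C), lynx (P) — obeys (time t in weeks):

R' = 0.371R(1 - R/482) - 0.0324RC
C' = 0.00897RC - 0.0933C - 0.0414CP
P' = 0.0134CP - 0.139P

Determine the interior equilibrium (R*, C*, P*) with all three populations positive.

From dP/dt = 0: 0.0134C* = 0.139, so C* = 10.4.
From dR/dt = 0: 0.371(1 - R*/482) = 0.0324·10.4, giving R* = 482·(1 - 0.906) = 45.4.
From dC/dt = 0: 0.00897·45.4 - 0.0933 = 0.0414P*, so P* = 0.314/0.0414 = 7.57.

R* ≈ 45.4, C* ≈ 10.4, P* ≈ 7.57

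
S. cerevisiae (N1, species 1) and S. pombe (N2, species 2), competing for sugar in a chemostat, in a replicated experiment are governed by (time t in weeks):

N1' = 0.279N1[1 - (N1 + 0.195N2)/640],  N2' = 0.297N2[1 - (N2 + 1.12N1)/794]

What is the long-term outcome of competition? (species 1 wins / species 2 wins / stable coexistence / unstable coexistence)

Compare the nullcline intercepts: K1/α12 = 640/0.195 = 3280 > K2 = 794; K2/α21 = 794/1.12 = 709 > K1 = 640.
Since both inequalities hold, each species can invade when rare, so the interior equilibrium is stable.

stable coexistence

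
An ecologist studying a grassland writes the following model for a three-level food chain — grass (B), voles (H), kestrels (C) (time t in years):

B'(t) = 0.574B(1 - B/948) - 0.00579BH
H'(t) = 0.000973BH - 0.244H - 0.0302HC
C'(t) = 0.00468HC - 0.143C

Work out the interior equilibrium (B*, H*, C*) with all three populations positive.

B* ≈ 656, H* ≈ 30.6, C* ≈ 13

From dC/dt = 0: 0.00468H* = 0.143, so H* = 30.6.
From dB/dt = 0: 0.574(1 - B*/948) = 0.00579·30.6, giving B* = 948·(1 - 0.308) = 656.
From dH/dt = 0: 0.000973·656 - 0.244 = 0.0302C*, so C* = 0.394/0.0302 = 13.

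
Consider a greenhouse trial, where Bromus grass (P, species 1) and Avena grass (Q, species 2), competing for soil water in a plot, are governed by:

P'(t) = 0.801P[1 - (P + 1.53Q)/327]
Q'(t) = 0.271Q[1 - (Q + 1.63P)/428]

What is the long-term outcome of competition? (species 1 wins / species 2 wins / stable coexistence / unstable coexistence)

Compare the nullcline intercepts: K1/α12 = 327/1.53 = 214 < K2 = 428; K2/α21 = 428/1.63 = 263 < K1 = 327.
Since both are reversed, neither can invade when rare; the interior point is a saddle.

unstable coexistence (outcome depends on initial conditions)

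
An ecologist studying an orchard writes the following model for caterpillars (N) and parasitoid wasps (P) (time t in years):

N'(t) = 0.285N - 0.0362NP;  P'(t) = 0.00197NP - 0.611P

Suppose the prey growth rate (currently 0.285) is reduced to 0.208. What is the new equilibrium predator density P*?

P* ≈ 5.75

At the interior fixed point, setting dN/dt = 0 with N > 0 fixes P* = (prey growth rate)/(NP coefficient) — independent of the other coefficients.
With the change, P* = 0.208/0.0362 = 5.75; it falls from 7.87.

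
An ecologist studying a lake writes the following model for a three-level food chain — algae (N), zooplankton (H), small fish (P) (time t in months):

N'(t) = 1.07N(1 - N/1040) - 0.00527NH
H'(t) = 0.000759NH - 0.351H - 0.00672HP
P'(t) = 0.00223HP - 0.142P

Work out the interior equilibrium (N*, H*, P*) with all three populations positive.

From dP/dt = 0: 0.00223H* = 0.142, so H* = 63.7.
From dN/dt = 0: 1.07(1 - N*/1040) = 0.00527·63.7, giving N* = 1040·(1 - 0.314) = 714.
From dH/dt = 0: 0.000759·714 - 0.351 = 0.00672P*, so P* = 0.191/0.00672 = 28.4.

N* ≈ 714, H* ≈ 63.7, P* ≈ 28.4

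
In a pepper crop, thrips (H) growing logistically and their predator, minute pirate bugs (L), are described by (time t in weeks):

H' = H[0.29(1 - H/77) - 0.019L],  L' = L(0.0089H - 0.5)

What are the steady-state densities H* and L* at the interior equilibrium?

H* ≈ 56.2, L* ≈ 4.13

From dL/dt = 0 with L > 0: 0.0089H* = 0.5, so H* = 56.2.
Substitute into dH/dt = 0: 0.29(1 - 56.2/77) = 0.019L*.
The bracket is 0.27, giving L* = 0.0784/0.019 = 4.13.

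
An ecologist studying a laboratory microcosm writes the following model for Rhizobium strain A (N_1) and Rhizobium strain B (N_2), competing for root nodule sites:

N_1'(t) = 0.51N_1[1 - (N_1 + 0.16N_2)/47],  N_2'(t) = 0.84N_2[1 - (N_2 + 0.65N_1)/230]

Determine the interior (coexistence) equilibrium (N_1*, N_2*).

N_1* ≈ 11.4, N_2* ≈ 223

Setting both brackets to zero gives the nullclines N_1 + 0.16N_2 = 47 and 0.65N_1 + N_2 = 230.
Substituting N_2 = 230 - 0.65N_1 into the first: N_1(1 - 0.16·0.65) = 47 - 0.16·230.
So N_1* = 10.2/0.896 = 11.4, and then N_2* = 230 - 0.65·11.4 = 223.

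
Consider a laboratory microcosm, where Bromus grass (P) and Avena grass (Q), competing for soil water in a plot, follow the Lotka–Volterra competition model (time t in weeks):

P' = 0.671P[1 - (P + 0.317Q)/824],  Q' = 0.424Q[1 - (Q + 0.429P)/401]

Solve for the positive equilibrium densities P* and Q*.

Setting both brackets to zero gives the nullclines P + 0.317Q = 824 and 0.429P + Q = 401.
Substituting Q = 401 - 0.429P into the first: P(1 - 0.317·0.429) = 824 - 0.317·401.
So P* = 697/0.864 = 807, and then Q* = 401 - 0.429·807 = 55.

P* ≈ 807, Q* ≈ 55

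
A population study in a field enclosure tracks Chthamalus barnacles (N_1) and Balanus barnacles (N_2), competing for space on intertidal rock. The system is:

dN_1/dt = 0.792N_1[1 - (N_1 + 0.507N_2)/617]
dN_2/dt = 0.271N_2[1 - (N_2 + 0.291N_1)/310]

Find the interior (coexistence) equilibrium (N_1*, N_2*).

N_1* ≈ 539, N_2* ≈ 153

Setting both brackets to zero gives the nullclines N_1 + 0.507N_2 = 617 and 0.291N_1 + N_2 = 310.
Substituting N_2 = 310 - 0.291N_1 into the first: N_1(1 - 0.507·0.291) = 617 - 0.507·310.
So N_1* = 460/0.852 = 539, and then N_2* = 310 - 0.291·539 = 153.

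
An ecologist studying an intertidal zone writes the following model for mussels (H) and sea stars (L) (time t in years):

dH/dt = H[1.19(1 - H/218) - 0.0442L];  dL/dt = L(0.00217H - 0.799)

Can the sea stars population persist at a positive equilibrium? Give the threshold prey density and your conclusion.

The predator equation gives dL/dt > 0 only when H > 0.799/0.00217 = 368.
Without the predator, H → K = 218. Since 218 < 368, the predator cannot invade.

Threshold H = 368; K < 368, so no, the predator goes extinct.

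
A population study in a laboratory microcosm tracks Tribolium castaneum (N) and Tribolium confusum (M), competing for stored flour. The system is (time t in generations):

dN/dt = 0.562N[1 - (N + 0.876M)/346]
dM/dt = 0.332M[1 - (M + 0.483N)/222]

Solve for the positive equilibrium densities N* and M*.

Setting both brackets to zero gives the nullclines N + 0.876M = 346 and 0.483N + M = 222.
Substituting M = 222 - 0.483N into the first: N(1 - 0.876·0.483) = 346 - 0.876·222.
So N* = 152/0.577 = 263, and then M* = 222 - 0.483·263 = 95.1.

N* ≈ 263, M* ≈ 95.1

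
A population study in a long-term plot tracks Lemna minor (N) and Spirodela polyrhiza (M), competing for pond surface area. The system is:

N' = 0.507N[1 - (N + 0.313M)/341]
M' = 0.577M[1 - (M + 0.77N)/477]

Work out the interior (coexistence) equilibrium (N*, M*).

N* ≈ 253, M* ≈ 283

Setting both brackets to zero gives the nullclines N + 0.313M = 341 and 0.77N + M = 477.
Substituting M = 477 - 0.77N into the first: N(1 - 0.313·0.77) = 341 - 0.313·477.
So N* = 192/0.759 = 253, and then M* = 477 - 0.77·253 = 283.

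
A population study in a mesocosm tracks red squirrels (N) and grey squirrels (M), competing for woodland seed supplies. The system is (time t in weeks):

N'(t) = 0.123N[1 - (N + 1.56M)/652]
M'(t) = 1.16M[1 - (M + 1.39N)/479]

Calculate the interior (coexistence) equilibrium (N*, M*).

N* ≈ 81.5, M* ≈ 366

Setting both brackets to zero gives the nullclines N + 1.56M = 652 and 1.39N + M = 479.
Substituting M = 479 - 1.39N into the first: N(1 - 1.56·1.39) = 652 - 1.56·479.
So N* = -95.2/-1.17 = 81.5, and then M* = 479 - 1.39·81.5 = 366.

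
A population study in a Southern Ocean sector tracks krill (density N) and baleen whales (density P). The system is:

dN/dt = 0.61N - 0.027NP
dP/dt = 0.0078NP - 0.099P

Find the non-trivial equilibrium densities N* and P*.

Set dP/dt = 0 with P > 0: 0.0078N - 0.099 = 0, so N* = 0.099/0.0078 = 12.7.
Set dN/dt = 0 with N > 0: 0.61 - 0.027P = 0, so P* = 0.61/0.027 = 22.6.

N* ≈ 12.7, P* ≈ 22.6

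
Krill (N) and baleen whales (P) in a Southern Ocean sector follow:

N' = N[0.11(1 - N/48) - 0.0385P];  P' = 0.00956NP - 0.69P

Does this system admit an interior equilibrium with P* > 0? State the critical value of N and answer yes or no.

Threshold N = 72.2; K < 72.2, so no, the predator goes extinct.

The predator equation gives dP/dt > 0 only when N > 0.69/0.00956 = 72.2.
Without the predator, N → K = 48. Since 48 < 72.2, the predator cannot invade.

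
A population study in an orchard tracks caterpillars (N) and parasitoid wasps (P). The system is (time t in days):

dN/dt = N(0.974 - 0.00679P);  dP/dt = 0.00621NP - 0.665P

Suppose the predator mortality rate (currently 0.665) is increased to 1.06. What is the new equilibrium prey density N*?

At the interior fixed point, setting dP/dt = 0 with P > 0 fixes N* = (predator death rate)/(NP coefficient) — independent of the other coefficients.
With the change, N* = 1.06/0.00621 = 171; it rises from 107.

N* ≈ 171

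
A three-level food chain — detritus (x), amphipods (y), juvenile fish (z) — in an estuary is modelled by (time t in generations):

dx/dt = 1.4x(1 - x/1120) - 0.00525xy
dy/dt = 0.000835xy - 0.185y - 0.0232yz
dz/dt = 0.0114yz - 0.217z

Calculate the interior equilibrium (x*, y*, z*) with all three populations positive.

x* ≈ 1040, y* ≈ 19, z* ≈ 29.5

From dz/dt = 0: 0.0114y* = 0.217, so y* = 19.
From dx/dt = 0: 1.4(1 - x*/1120) = 0.00525·19, giving x* = 1120·(1 - 0.0714) = 1040.
From dy/dt = 0: 0.000835·1040 - 0.185 = 0.0232z*, so z* = 0.683/0.0232 = 29.5.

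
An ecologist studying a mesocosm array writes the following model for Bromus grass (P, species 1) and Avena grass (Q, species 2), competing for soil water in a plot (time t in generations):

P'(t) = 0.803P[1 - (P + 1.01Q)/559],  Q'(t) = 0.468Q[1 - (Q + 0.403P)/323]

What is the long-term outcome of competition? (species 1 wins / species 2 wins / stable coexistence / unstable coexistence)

stable coexistence

Compare the nullcline intercepts: K1/α12 = 559/1.01 = 553 > K2 = 323; K2/α21 = 323/0.403 = 801 > K1 = 559.
Since both inequalities hold, each species can invade when rare, so the interior equilibrium is stable.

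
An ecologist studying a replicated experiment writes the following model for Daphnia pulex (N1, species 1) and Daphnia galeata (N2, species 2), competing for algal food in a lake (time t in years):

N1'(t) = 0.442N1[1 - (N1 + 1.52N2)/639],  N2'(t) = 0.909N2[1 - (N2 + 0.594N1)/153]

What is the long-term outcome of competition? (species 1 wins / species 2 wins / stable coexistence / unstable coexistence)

species 1 excludes species 2

Compare the nullcline intercepts: K1/α12 = 639/1.52 = 420 > K2 = 153; K2/α21 = 153/0.594 = 258 < K1 = 639.
Since the inequalities point opposite ways, species 1 can invade but species 2 cannot.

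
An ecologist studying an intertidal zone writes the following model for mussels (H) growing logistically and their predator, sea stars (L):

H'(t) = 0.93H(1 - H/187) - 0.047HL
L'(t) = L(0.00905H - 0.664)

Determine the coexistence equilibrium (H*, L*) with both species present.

From dL/dt = 0 with L > 0: 0.00905H* = 0.664, so H* = 73.4.
Substitute into dH/dt = 0: 0.93(1 - 73.4/187) = 0.047L*.
The bracket is 0.608, giving L* = 0.565/0.047 = 12.

H* ≈ 73.4, L* ≈ 12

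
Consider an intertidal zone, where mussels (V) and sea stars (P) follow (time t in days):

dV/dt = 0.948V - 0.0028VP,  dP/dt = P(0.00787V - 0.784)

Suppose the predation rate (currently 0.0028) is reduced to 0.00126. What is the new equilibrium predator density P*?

P* ≈ 752

At the interior fixed point, setting dV/dt = 0 with V > 0 fixes P* = (prey growth rate)/(VP coefficient) — independent of the other coefficients.
With the change, P* = 0.948/0.00126 = 752; it rises from 339.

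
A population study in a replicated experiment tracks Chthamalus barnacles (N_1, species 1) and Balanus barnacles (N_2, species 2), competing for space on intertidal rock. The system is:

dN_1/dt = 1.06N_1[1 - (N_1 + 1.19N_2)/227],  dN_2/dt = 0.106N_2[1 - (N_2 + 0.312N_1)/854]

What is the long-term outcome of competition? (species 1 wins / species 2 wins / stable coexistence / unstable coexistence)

Compare the nullcline intercepts: K1/α12 = 227/1.19 = 191 < K2 = 854; K2/α21 = 854/0.312 = 2740 > K1 = 227.
Since the inequalities point opposite ways, species 2 can invade but species 1 cannot.

species 2 excludes species 1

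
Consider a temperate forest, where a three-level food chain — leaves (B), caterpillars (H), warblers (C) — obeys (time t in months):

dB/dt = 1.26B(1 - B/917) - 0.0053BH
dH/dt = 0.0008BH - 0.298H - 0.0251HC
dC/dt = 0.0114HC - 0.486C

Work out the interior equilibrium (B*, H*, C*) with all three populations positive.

B* ≈ 753, H* ≈ 42.6, C* ≈ 12.1

From dC/dt = 0: 0.0114H* = 0.486, so H* = 42.6.
From dB/dt = 0: 1.26(1 - B*/917) = 0.0053·42.6, giving B* = 917·(1 - 0.179) = 753.
From dH/dt = 0: 0.0008·753 - 0.298 = 0.0251C*, so C* = 0.304/0.0251 = 12.1.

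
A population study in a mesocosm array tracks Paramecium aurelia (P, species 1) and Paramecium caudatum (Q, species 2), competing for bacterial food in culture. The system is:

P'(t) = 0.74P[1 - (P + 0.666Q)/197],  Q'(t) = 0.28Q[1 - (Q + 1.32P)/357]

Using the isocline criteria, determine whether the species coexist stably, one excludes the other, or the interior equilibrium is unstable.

Compare the nullcline intercepts: K1/α12 = 197/0.666 = 296 < K2 = 357; K2/α21 = 357/1.32 = 270 > K1 = 197.
Since the inequalities point opposite ways, species 2 can invade but species 1 cannot.

species 2 excludes species 1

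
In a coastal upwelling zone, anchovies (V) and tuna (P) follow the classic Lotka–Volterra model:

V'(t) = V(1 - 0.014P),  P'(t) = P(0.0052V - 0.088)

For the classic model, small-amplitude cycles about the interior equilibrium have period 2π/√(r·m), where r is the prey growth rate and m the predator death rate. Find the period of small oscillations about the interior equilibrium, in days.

T ≈ 21.2 days

Here r = 1 and m = 0.088, so r·m = 0.088.
ω = √0.088 = 0.297 per day, hence T = 2π/ω ≈ 21.2 days.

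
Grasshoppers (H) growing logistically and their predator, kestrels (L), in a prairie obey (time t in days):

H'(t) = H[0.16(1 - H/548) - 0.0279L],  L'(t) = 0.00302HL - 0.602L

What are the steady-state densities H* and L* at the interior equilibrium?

H* ≈ 199, L* ≈ 3.65

From dL/dt = 0 with L > 0: 0.00302H* = 0.602, so H* = 199.
Substitute into dH/dt = 0: 0.16(1 - 199/548) = 0.0279L*.
The bracket is 0.636, giving L* = 0.102/0.0279 = 3.65.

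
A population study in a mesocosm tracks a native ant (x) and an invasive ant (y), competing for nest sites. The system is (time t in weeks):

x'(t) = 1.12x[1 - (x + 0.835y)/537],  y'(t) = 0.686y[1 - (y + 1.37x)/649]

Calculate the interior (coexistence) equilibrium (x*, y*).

Setting both brackets to zero gives the nullclines x + 0.835y = 537 and 1.37x + y = 649.
Substituting y = 649 - 1.37x into the first: x(1 - 0.835·1.37) = 537 - 0.835·649.
So x* = -4.91/-0.144 = 34.1, and then y* = 649 - 1.37·34.1 = 602.

x* ≈ 34.1, y* ≈ 602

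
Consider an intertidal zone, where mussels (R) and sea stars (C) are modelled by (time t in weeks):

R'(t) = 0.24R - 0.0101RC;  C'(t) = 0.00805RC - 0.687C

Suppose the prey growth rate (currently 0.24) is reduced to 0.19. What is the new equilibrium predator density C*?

At the interior fixed point, setting dR/dt = 0 with R > 0 fixes C* = (prey growth rate)/(RC coefficient) — independent of the other coefficients.
With the change, C* = 0.19/0.0101 = 18.8; it falls from 23.8.

C* ≈ 18.8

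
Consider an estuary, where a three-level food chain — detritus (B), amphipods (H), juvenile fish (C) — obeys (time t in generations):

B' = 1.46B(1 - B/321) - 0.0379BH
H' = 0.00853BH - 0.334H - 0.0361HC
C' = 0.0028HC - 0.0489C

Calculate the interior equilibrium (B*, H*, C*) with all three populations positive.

From dC/dt = 0: 0.0028H* = 0.0489, so H* = 17.5.
From dB/dt = 0: 1.46(1 - B*/321) = 0.0379·17.5, giving B* = 321·(1 - 0.453) = 175.
From dH/dt = 0: 0.00853·175 - 0.334 = 0.0361C*, so C* = 1.16/0.0361 = 32.2.

B* ≈ 175, H* ≈ 17.5, C* ≈ 32.2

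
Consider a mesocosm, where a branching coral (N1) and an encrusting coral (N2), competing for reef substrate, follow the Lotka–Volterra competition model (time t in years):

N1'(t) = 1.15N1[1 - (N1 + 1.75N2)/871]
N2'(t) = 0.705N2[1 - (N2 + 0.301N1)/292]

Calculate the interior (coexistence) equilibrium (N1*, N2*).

N1* ≈ 761, N2* ≈ 63

Setting both brackets to zero gives the nullclines N1 + 1.75N2 = 871 and 0.301N1 + N2 = 292.
Substituting N2 = 292 - 0.301N1 into the first: N1(1 - 1.75·0.301) = 871 - 1.75·292.
So N1* = 360/0.473 = 761, and then N2* = 292 - 0.301·761 = 63.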